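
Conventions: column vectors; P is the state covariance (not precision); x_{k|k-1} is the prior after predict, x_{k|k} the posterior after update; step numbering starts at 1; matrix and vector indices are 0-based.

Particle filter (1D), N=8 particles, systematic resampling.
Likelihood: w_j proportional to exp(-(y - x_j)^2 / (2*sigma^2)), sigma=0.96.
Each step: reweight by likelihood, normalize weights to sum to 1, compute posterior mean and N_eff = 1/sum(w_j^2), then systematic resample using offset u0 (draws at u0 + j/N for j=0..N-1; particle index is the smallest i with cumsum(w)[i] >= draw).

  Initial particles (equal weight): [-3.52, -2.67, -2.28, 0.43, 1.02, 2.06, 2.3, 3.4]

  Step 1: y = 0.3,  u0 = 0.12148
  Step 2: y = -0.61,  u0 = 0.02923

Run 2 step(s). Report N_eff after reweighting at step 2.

N_eff = 5.2943

step 1: w=[0.0002, 0.0040, 0.0129, 0.4747, 0.3616, 0.0892, 0.0547, 0.0026]  mean=0.8507  Neff=2.7228  idx=[3, 3, 3, 4, 4, 4, 5, 6]
step 2: w=[0.2308, 0.2308, 0.2308, 0.0982, 0.0982, 0.0982, 0.0087, 0.0042]  mean=0.6258  Neff=5.2943  idx=[0, 0, 1, 1, 2, 2, 3, 5]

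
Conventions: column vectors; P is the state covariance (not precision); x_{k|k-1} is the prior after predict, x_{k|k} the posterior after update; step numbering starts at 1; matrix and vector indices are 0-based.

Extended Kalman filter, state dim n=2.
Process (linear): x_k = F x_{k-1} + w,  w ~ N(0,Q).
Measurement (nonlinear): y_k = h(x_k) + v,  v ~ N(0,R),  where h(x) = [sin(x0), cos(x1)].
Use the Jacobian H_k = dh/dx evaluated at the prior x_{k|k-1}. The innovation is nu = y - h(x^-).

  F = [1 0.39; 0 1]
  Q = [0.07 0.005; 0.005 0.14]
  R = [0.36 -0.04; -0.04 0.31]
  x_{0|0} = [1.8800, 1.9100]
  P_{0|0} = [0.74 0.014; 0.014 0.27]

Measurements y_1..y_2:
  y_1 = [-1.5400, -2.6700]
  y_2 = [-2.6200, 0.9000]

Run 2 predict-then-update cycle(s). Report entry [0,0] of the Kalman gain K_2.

step 1: x^-=[2.6249, 1.9100]  P^-=[0.8620 0.1243; 0.1243 0.4100]  H_jac=[-0.8695 0.0000; 0.0000 -0.9430]  S=[1.0116 0.0619; 0.0619 0.6746]  K=[-0.7343 -0.1064; -0.0722 -0.5665]  nu=[-2.0340, -2.3373]  x^+=[4.3671, 3.3809]  P^+=[0.2992 0.0038; 0.0038 0.1832]
step 2: x^-=[5.6857, 3.3809]  P^-=[0.4000 0.0803; 0.0803 0.3232]  H_jac=[0.8267 0.0000; 0.0000 0.2370]  S=[0.6334 -0.0243; -0.0243 0.3281]  K=[0.5258 0.0969; 0.1140 0.2418]  nu=[-2.0574, 1.8715]  x^+=[4.7851, 3.5988]  P^+=[0.2243 0.0379; 0.0379 0.2971]

K[0,0] = 0.5258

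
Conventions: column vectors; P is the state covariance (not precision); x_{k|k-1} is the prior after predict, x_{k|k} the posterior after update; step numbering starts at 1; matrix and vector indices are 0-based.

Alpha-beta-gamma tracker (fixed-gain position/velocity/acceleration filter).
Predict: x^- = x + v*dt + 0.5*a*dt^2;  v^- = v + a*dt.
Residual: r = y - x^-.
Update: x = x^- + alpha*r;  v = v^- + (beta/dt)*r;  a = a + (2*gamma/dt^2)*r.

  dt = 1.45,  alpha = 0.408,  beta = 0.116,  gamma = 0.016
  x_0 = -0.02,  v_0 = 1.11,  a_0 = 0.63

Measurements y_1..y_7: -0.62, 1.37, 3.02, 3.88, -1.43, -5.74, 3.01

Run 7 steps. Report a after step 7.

step 1: x_pred=2.2518  r=-2.8718  x^+=1.0801  v^+=1.7938  a^+=0.5863
step 2: x_pred=4.2974  r=-2.9274  x^+=3.1030  v^+=2.4097  a^+=0.5417
step 3: x_pred=7.1666  r=-4.1466  x^+=5.4748  v^+=2.8635  a^+=0.4786
step 4: x_pred=10.1300  r=-6.2500  x^+=7.5800  v^+=3.0575  a^+=0.3835
step 5: x_pred=12.4165  r=-13.8465  x^+=6.7671  v^+=2.5059  a^+=0.1728
step 6: x_pred=10.5822  r=-16.3222  x^+=3.9228  v^+=1.4506  a^+=-0.0757
step 7: x_pred=5.9465  r=-2.9365  x^+=4.7484  v^+=1.1059  a^+=-0.1204

a_post = -0.1204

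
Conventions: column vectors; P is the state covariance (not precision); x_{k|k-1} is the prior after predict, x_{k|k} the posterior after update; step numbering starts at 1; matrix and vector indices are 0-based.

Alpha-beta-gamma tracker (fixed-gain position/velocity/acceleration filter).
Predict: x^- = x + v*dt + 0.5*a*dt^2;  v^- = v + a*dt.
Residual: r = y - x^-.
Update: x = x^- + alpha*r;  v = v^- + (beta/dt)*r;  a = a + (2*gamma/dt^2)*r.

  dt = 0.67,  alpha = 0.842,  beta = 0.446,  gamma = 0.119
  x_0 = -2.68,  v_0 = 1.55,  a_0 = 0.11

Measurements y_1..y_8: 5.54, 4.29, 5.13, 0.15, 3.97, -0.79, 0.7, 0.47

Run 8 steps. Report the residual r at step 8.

resid = 3.2580

step 1: x_pred=-1.6168  r=7.1568  x^+=4.4092  v^+=6.3878  a^+=3.9044
step 2: x_pred=9.5654  r=-5.2754  x^+=5.1235  v^+=5.4921  a^+=1.1075
step 3: x_pred=9.0518  r=-3.9218  x^+=5.7496  v^+=3.6235  a^+=-0.9718
step 4: x_pred=7.9593  r=-7.8093  x^+=1.3839  v^+=-2.2260  a^+=-5.1121
step 5: x_pred=-1.2550  r=5.2250  x^+=3.1445  v^+=-2.1730  a^+=-2.3419
step 6: x_pred=1.1629  r=-1.9529  x^+=-0.4814  v^+=-5.0421  a^+=-3.3773
step 7: x_pred=-4.6177  r=5.3177  x^+=-0.1402  v^+=-3.7651  a^+=-0.5580
step 8: x_pred=-2.7880  r=3.2580  x^+=-0.0448  v^+=-1.9701  a^+=1.1694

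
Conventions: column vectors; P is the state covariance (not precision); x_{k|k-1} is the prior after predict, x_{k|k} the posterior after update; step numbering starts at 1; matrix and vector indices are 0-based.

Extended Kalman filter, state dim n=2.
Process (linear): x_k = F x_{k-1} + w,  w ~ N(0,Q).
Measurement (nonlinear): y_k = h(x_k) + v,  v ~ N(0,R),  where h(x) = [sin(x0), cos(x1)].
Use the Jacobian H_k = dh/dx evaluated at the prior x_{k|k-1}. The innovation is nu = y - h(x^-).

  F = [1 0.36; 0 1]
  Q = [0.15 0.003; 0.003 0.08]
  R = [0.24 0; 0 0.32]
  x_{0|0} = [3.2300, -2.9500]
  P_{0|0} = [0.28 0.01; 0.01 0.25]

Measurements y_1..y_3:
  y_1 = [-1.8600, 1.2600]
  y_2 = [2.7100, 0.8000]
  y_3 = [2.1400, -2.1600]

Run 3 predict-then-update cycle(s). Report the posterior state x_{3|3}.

step 1: x^-=[2.1680, -2.9500]  P^-=[0.4696 0.1030; 0.1030 0.3300]  H_jac=[-0.5623 0.0000; 0.0000 0.1904]  S=[0.3885 -0.0110; -0.0110 0.3320]  K=[-0.6787 0.0365; -0.1439 0.1845]  nu=[-2.6869, 2.2417]  x^+=[4.0735, -2.1499]  P^+=[0.2897 0.0614; 0.0614 0.3101]
step 2: x^-=[3.2995, -2.1499]  P^-=[0.5241 0.1760; 0.1760 0.3901]  H_jac=[-0.9876 0.0000; 0.0000 0.8370]  S=[0.7511 -0.1455; -0.1455 0.5933]  K=[-0.6729 0.0833; -0.1311 0.5182]  nu=[2.8673, 1.3472]  x^+=[1.4824, -1.8275]  P^+=[0.1635 0.0319; 0.0319 0.1981]
step 3: x^-=[0.8245, -1.8275]  P^-=[0.3621 0.1062; 0.1062 0.2781]  H_jac=[0.6790 0.0000; 0.0000 0.9672]  S=[0.4069 0.0697; 0.0697 0.5802]  K=[0.5859 0.1066; 0.0998 0.4517]  nu=[1.4058, -1.9061]  x^+=[1.4450, -2.5482]  P^+=[0.2071 0.0353; 0.0353 0.1494]

x_post = [1.4450, -2.5482]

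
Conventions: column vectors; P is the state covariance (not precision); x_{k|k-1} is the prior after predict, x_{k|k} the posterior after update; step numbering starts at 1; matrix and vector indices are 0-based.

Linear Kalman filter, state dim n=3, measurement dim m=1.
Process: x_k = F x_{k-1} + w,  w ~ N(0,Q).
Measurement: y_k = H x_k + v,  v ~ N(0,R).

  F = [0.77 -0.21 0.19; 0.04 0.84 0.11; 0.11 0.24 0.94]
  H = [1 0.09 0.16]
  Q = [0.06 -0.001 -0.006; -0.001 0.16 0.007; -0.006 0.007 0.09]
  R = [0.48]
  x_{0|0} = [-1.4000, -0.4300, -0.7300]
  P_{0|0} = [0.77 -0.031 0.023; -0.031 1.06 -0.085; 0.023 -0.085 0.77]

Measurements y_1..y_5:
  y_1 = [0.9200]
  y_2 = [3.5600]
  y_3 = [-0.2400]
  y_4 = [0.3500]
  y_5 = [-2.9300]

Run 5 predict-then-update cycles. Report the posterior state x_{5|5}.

x_post = [-0.3212, -0.7556, -1.5260]

step 1: x^-=[-1.1264, -0.4975, -0.9434]  P^-=[0.6146 -0.1774 0.1683; -0.1774 0.9009 0.2323; 0.1683 0.2323 0.8055]  S=[1.1512]  K=[0.5434; -0.0514; 0.2764]  nu=[2.2421]  x^+=[0.0921, -0.6128, -0.3238]  P^+=[0.2747 -0.1453 -0.0045; -0.1453 0.8979 0.2487; -0.0045 0.2487 0.7176]
step 2: x^-=[0.1380, -0.5467, -0.4413]  P^-=[0.3141 -0.1951 0.0355; -0.1951 0.8388 0.4513; 0.0355 0.4513 0.8827]  S=[0.8128]  K=[0.3719; -0.0584; 0.2675]  nu=[3.5418]  x^+=[1.4552, -0.7534, 0.5060]  P^+=[0.2017 -0.1775 -0.0453; -0.1775 0.8360 0.4640; -0.0453 0.4640 0.8246]
step 3: x^-=[1.3749, -0.5190, 0.4549]  P^-=[0.2534 -0.1792 -0.0167; -0.1792 0.8336 0.6199; -0.0167 0.6199 1.0598]  S=[0.7475]  K=[0.3138; -0.0067; 0.2792]  nu=[-1.6410]  x^+=[0.8599, -0.5081, -0.0032]  P^+=[0.1798 -0.1776 -0.0821; -0.1776 0.8336 0.6213; -0.0821 0.6213 1.0015]
step 4: x^-=[0.7682, -0.3927, -0.0304]  P^-=[0.2233 -0.1577 -0.0381; -0.1577 0.8627 0.7642; -0.0381 0.7642 1.2791]  S=[0.7245]  K=[0.2802; 0.0582; 0.3248]  nu=[-0.3780]  x^+=[0.6623, -0.4148, -0.1532]  P^+=[0.1664 -0.1696 -0.1041; -0.1696 0.8603 0.7505; -0.1041 0.7505 1.2027]
step 5: x^-=[0.5680, -0.3387, -0.1707]  P^-=[0.2045 -0.1379 -0.0393; -0.1379 0.9082 0.8955; -0.0393 0.8955 1.5124]  S=[0.7190]  K=[0.2585; 0.1212; 0.3940]  nu=[-3.4402]  x^+=[-0.3212, -0.7556, -1.5260]  P^+=[0.1565 -0.1604 -0.1125; -0.1604 0.8977 0.8612; -0.1125 0.8612 1.4008]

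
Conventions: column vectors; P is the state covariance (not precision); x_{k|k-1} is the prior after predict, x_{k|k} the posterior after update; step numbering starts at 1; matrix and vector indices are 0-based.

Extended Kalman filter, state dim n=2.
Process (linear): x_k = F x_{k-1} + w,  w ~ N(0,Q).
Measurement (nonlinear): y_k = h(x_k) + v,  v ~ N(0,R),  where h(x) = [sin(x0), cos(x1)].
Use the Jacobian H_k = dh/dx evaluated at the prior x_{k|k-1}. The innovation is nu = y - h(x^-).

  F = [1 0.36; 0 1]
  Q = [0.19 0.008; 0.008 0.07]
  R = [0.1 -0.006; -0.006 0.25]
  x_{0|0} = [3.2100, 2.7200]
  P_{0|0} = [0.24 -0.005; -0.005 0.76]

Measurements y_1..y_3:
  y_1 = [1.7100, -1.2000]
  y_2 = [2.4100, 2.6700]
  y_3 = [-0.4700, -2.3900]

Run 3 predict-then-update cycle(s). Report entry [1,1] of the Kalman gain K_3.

K[1,1] = 0.3408

step 1: x^-=[4.1892, 2.7200]  P^-=[0.5249 0.2766; 0.2766 0.8300]  H_jac=[-0.4996 0.0000; 0.0000 -0.4092]  S=[0.2310 0.0506; 0.0506 0.3890]  K=[-1.1028 -0.1477; -0.4190 -0.8187]  nu=[2.5762, -0.2876]  x^+=[1.3905, 1.8759]  P^+=[0.2190 0.0740; 0.0740 0.4940]
step 2: x^-=[2.0658, 1.8759]  P^-=[0.5263 0.2599; 0.2599 0.5640]  H_jac=[-0.4750 0.0000; 0.0000 -0.9538]  S=[0.2188 0.1118; 0.1118 0.7631]  K=[-1.0559 -0.1702; -0.2207 -0.6726]  nu=[1.5300, 2.9704]  x^+=[-0.0553, -0.4598]  P^+=[0.2201 0.0380; 0.0380 0.1749]
step 3: x^-=[-0.2208, -0.4598]  P^-=[0.4601 0.1089; 0.1089 0.2449]  H_jac=[0.9757 0.0000; 0.0000 0.4438]  S=[0.5381 0.0412; 0.0412 0.2982]  K=[0.8308 0.0474; 0.1715 0.3408]  nu=[-0.2510, -3.2861]  x^+=[-0.5851, -1.6226]  P^+=[0.0849 0.0155; 0.0155 0.1897]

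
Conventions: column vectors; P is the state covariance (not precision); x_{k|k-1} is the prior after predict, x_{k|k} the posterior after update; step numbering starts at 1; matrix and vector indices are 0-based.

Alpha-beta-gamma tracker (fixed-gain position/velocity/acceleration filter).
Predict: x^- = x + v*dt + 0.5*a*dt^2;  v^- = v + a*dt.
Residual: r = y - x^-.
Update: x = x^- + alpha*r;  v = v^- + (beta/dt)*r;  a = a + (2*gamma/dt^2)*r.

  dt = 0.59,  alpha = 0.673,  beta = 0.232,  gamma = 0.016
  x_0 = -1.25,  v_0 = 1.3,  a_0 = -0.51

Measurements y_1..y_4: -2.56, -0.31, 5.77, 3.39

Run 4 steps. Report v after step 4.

v_post = 1.9467

step 1: x_pred=-0.5718  r=-1.9882  x^+=-1.9098  v^+=0.2173  a^+=-0.6928
step 2: x_pred=-1.9022  r=1.5922  x^+=-0.8307  v^+=0.4346  a^+=-0.5464
step 3: x_pred=-0.6693  r=6.4393  x^+=3.6643  v^+=2.6443  a^+=0.0455
step 4: x_pred=5.2324  r=-1.8424  x^+=3.9925  v^+=1.9467  a^+=-0.1238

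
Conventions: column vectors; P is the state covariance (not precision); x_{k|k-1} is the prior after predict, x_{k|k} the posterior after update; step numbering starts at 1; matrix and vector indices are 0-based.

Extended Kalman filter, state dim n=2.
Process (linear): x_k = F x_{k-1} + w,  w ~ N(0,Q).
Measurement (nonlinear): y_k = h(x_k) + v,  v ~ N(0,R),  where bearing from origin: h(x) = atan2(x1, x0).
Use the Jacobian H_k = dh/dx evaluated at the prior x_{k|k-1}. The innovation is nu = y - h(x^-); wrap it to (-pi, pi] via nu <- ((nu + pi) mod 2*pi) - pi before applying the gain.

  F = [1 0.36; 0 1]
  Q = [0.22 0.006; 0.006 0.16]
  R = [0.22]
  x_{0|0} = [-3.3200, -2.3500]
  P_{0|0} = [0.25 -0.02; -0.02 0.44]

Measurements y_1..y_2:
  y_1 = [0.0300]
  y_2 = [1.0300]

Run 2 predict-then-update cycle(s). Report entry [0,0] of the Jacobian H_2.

step 1: x^-=[-4.1660, -2.3500]  P^-=[0.5126 0.1444; 0.1444 0.6000]  H_jac=[0.1027 -0.1821]  S=[0.2399]  K=[0.1099; -0.3936]  nu=[2.6580]  x^+=[-3.8739, -3.3962]  P^+=[0.5097 0.1548; 0.1548 0.5628]
step 2: x^-=[-5.0966, -3.3962]  P^-=[0.9141 0.3634; 0.3634 0.7228]  H_jac=[0.0905 -0.1359]  S=[0.2319]  K=[0.1440; -0.2816]  nu=[-2.6994]  x^+=[-5.4852, -2.6359]  P^+=[0.9093 0.3728; 0.3728 0.7044]

H_jac[0,0] = 0.0905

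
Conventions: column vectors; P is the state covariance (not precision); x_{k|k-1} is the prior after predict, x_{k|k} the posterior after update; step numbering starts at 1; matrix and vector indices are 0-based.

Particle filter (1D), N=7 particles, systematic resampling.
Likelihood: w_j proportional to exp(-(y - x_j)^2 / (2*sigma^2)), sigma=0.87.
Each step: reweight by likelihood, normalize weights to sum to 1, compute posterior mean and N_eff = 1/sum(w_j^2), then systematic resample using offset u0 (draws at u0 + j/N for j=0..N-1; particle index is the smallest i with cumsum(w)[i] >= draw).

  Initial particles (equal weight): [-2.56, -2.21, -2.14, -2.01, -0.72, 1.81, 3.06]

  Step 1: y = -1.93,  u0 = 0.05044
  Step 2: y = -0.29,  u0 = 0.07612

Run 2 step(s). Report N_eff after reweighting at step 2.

step 1: w=[0.1892, 0.2335, 0.2389, 0.2449, 0.0935, 0.0000, 0.0000]  mean=-2.0711  Neff=4.6275  idx=[0, 1, 1, 2, 2, 3, 4]
step 2: w=[0.0230, 0.0607, 0.0607, 0.0722, 0.0722, 0.0981, 0.6131]  mean=-1.2749  Neff=2.4765  idx=[1, 4, 5, 6, 6, 6, 6]

N_eff = 2.4765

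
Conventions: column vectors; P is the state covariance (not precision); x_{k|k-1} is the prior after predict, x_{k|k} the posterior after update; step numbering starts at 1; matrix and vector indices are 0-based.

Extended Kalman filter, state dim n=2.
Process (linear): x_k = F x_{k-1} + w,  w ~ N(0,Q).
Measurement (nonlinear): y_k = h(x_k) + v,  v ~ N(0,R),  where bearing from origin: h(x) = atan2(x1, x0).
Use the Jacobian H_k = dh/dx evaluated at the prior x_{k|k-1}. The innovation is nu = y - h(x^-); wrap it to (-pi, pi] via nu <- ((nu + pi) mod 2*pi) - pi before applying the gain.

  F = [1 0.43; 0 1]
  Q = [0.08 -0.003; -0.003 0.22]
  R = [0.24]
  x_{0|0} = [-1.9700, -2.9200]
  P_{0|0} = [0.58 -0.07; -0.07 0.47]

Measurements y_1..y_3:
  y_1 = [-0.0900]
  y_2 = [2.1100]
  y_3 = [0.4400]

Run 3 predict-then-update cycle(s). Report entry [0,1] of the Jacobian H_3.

H_jac[0,1] = -0.1277

step 1: x^-=[-3.2256, -2.9200]  P^-=[0.6867 0.1291; 0.1291 0.6900]  H_jac=[0.1542 -0.1704]  S=[0.2696]  K=[0.3113; -0.3622]  nu=[2.3159]  x^+=[-2.5046, -3.7589]  P^+=[0.6606 0.1595; 0.1595 0.6546]
step 2: x^-=[-4.1210, -3.7589]  P^-=[0.9988 0.4380; 0.4380 0.8746]  H_jac=[0.1208 -0.1325]  S=[0.2559]  K=[0.2448; -0.2459]  nu=[-1.7711]  x^+=[-4.5546, -3.3234]  P^+=[0.9834 0.4534; 0.4534 0.8591]
step 3: x^-=[-5.9837, -3.3234]  P^-=[1.6122 0.8198; 0.8198 1.0791]  H_jac=[0.0709 -0.1277]  S=[0.2509]  K=[0.0385; -0.3176]  nu=[3.0746]  x^+=[-5.8653, -4.2999]  P^+=[1.6119 0.8229; 0.8229 1.0538]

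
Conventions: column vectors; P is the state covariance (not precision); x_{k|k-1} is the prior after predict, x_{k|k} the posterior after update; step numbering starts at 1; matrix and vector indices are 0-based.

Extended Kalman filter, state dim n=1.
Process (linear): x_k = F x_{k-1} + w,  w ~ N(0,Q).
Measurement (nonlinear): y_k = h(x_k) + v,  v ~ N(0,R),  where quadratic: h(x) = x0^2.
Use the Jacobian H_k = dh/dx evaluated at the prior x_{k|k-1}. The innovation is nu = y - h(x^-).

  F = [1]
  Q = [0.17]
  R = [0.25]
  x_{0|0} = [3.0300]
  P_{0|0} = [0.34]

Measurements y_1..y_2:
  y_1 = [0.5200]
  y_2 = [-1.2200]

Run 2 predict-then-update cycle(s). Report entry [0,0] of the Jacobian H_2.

H_jac[0,0] = 3.2393

step 1: x^-=[3.0300]  P^-=[0.5100]  H_jac=[6.0600]  S=[18.9790]  K=[0.1628]  nu=[-8.6609]  x^+=[1.6196]  P^+=[0.0067]
step 2: x^-=[1.6196]  P^-=[0.1767]  H_jac=[3.2393]  S=[2.1043]  K=[0.2720]  nu=[-3.8432]  x^+=[0.5741]  P^+=[0.0210]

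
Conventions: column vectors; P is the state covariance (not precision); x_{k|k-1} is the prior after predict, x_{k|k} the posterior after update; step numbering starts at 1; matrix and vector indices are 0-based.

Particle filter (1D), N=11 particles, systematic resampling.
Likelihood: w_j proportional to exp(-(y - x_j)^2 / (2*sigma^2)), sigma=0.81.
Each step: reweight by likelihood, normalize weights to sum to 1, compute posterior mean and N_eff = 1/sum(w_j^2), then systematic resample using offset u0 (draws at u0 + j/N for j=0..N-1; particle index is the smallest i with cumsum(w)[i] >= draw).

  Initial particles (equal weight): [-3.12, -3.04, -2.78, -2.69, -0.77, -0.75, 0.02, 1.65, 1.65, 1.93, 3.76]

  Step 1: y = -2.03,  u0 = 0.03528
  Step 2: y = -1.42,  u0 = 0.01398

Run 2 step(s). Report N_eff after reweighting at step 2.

step 1: w=[0.1415, 0.1608, 0.2279, 0.2510, 0.1043, 0.1004, 0.0142, 0.0000, 0.0000, 0.0000, 0.0000]  mean=-2.3939  Neff=5.4967  idx=[0, 0, 1, 2, 2, 2, 3, 3, 3, 4, 5]
step 2: w=[0.0325, 0.0325, 0.0398, 0.0718, 0.0718, 0.0718, 0.0860, 0.0860, 0.0860, 0.2130, 0.2088]  mean=-1.9372  Neff=7.6729  idx=[0, 3, 4, 5, 6, 7, 8, 9, 9, 10, 10]

N_eff = 7.6729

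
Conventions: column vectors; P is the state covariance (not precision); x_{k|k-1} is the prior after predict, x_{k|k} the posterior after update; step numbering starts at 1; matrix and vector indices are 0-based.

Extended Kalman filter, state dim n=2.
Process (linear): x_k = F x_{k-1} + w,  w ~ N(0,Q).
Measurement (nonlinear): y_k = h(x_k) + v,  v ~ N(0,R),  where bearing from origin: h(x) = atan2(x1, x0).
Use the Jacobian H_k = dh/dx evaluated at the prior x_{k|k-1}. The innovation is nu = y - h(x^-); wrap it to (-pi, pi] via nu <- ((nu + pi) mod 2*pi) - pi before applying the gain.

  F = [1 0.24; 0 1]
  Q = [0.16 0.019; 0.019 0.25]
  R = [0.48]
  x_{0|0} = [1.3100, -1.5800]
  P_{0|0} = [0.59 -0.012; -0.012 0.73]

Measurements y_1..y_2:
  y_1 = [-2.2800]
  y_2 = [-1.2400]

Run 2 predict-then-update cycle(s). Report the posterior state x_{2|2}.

x_post = [-0.0172, -2.1260]

step 1: x^-=[0.9308, -1.5800]  P^-=[0.7863 0.1822; 0.1822 0.9800]  H_jac=[0.4698 0.2768]  S=[0.7761]  K=[0.5410; 0.4598]  nu=[-1.2416]  x^+=[0.2591, -2.1509]  P^+=[0.5591 -0.0109; -0.0109 0.8159]
step 2: x^-=[-0.2572, -2.1509]  P^-=[0.7609 0.2039; 0.2039 1.0659]  H_jac=[0.4584 -0.0548]  S=[0.6328]  K=[0.5335; 0.0554]  nu=[0.4498]  x^+=[-0.0172, -2.1260]  P^+=[0.5808 0.1852; 0.1852 1.0640]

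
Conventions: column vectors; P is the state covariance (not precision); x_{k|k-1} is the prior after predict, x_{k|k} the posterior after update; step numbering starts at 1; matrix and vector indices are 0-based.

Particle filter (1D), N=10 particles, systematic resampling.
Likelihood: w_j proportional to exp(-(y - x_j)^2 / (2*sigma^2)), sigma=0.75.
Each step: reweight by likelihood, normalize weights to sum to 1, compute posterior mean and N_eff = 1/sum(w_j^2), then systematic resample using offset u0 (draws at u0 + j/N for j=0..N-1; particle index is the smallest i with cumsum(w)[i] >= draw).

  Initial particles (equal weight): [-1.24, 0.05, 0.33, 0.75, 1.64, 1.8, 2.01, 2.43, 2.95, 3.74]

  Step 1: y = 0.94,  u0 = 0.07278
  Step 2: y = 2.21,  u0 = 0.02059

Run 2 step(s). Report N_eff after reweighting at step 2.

step 1: w=[0.0038, 0.1271, 0.1847, 0.2490, 0.1663, 0.1332, 0.0929, 0.0357, 0.0071, 0.0002]  mean=1.0572  Neff=5.9659  idx=[1, 2, 2, 3, 3, 4, 4, 5, 6, 7]
step 2: w=[0.0034, 0.0092, 0.0092, 0.0321, 0.0321, 0.1599, 0.1599, 0.1838, 0.2060, 0.2044]  mean=1.8205  Neff=5.8351  idx=[2, 5, 5, 6, 7, 7, 8, 8, 9, 9]

N_eff = 5.8351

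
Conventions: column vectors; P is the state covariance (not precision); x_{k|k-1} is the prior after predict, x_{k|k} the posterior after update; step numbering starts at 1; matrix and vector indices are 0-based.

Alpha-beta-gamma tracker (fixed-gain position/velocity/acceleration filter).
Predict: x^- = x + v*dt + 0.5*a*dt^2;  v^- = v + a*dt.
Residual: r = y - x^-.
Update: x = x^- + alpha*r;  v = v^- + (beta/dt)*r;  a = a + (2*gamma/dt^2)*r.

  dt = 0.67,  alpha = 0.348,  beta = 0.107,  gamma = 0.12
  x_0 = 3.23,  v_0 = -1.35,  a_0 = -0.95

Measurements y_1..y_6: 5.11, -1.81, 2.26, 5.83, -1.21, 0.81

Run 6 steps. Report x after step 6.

x_post = 1.3294

step 1: x_pred=2.1123  r=2.9977  x^+=3.1555  v^+=-1.5078  a^+=0.6527
step 2: x_pred=2.2918  r=-4.1018  x^+=0.8644  v^+=-1.7255  a^+=-1.5403
step 3: x_pred=-0.6374  r=2.8974  x^+=0.3709  v^+=-2.2948  a^+=0.0088
step 4: x_pred=-1.1646  r=6.9946  x^+=1.2695  v^+=-1.1718  a^+=3.7484
step 5: x_pred=1.3257  r=-2.5357  x^+=0.4433  v^+=0.9347  a^+=2.3927
step 6: x_pred=1.6066  r=-0.7966  x^+=1.3294  v^+=2.4106  a^+=1.9669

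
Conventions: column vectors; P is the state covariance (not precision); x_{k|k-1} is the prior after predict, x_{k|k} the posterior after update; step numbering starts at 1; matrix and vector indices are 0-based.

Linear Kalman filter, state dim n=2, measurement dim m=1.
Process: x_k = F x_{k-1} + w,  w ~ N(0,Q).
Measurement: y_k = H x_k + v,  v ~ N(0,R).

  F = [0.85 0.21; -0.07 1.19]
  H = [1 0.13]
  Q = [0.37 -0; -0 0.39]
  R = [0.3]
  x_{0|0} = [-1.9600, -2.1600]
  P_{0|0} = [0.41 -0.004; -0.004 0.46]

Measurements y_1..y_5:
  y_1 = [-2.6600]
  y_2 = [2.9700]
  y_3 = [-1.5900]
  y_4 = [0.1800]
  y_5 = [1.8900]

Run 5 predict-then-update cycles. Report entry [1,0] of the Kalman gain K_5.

K[1,0] = 1.0249

step 1: x^-=[-2.1196, -2.4332]  P^-=[0.6851 0.0866; 0.0866 1.0441]  S=[1.0252]  K=[0.6792; 0.2168]  nu=[-0.2241]  x^+=[-2.2718, -2.4818]  P^+=[0.2121 -0.0644; -0.0644 0.9959]
step 2: x^-=[-2.4522, -2.7943]  P^-=[0.5442 0.1720; 0.1720 1.8120]  S=[0.9195]  K=[0.6161; 0.4433]  nu=[5.7855]  x^+=[1.1124, -0.2298]  P^+=[0.1951 -0.0791; -0.0791 1.6314]
step 3: x^-=[0.8973, -0.3513]  P^-=[0.5547 0.3172; 0.3172 2.7143]  S=[0.9830]  K=[0.6062; 0.6817]  nu=[-2.4416]  x^+=[-0.5828, -2.0156]  P^+=[0.1934 -0.0890; -0.0890 2.2575]
step 4: x^-=[-0.9187, -2.3578]  P^-=[0.5775 0.4639; 0.4639 3.6027]  S=[1.0591]  K=[0.6023; 0.8803]  nu=[1.4052]  x^+=[-0.0724, -1.1208]  P^+=[0.1934 -0.0976; -0.0976 2.7820]
step 5: x^-=[-0.2969, -1.3286]  P^-=[0.5976 0.5865; 0.5865 4.3467]  S=[1.1235]  K=[0.5997; 1.0249]  nu=[2.3596]  x^+=[1.1183, 1.0898]  P^+=[0.1935 -0.1042; -0.1042 3.1665]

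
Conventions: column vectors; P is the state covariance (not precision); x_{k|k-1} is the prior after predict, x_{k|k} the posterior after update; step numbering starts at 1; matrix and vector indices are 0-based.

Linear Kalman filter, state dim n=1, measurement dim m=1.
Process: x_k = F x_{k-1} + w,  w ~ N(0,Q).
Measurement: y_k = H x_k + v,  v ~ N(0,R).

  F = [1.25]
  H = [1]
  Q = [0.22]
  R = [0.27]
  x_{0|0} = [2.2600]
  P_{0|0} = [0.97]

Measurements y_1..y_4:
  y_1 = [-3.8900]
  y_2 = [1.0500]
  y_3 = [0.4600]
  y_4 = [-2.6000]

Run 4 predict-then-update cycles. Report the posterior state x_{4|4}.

x_post = [-1.6385]

step 1: x^-=[2.8250]  P^-=[1.7356]  S=[2.0056]  K=[0.8654]  nu=[-6.7150]  x^+=[-2.9860]  P^+=[0.2337]
step 2: x^-=[-3.7325]  P^-=[0.5851]  S=[0.8551]  K=[0.6842]  nu=[4.7825]  x^+=[-0.4601]  P^+=[0.1847]
step 3: x^-=[-0.5752]  P^-=[0.5087]  S=[0.7787]  K=[0.6533]  nu=[1.0352]  x^+=[0.1011]  P^+=[0.1764]
step 4: x^-=[0.1263]  P^-=[0.4956]  S=[0.7656]  K=[0.6473]  nu=[-2.7263]  x^+=[-1.6385]  P^+=[0.1748]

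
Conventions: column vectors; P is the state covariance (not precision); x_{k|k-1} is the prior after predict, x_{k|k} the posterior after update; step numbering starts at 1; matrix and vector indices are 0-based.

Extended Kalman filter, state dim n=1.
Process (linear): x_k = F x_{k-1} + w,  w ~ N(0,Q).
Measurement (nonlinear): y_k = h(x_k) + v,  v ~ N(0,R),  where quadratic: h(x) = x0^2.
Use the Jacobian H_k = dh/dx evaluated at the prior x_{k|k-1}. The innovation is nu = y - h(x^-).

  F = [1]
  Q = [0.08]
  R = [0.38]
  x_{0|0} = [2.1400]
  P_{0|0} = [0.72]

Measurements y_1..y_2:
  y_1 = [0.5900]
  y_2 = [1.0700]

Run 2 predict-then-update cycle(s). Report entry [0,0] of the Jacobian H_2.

H_jac[0,0] = 2.4628

step 1: x^-=[2.1400]  P^-=[0.8000]  H_jac=[4.2800]  S=[15.0347]  K=[0.2277]  nu=[-3.9896]  x^+=[1.2314]  P^+=[0.0202]
step 2: x^-=[1.2314]  P^-=[0.1002]  H_jac=[2.4628]  S=[0.9879]  K=[0.2499]  nu=[-0.4464]  x^+=[1.1199]  P^+=[0.0386]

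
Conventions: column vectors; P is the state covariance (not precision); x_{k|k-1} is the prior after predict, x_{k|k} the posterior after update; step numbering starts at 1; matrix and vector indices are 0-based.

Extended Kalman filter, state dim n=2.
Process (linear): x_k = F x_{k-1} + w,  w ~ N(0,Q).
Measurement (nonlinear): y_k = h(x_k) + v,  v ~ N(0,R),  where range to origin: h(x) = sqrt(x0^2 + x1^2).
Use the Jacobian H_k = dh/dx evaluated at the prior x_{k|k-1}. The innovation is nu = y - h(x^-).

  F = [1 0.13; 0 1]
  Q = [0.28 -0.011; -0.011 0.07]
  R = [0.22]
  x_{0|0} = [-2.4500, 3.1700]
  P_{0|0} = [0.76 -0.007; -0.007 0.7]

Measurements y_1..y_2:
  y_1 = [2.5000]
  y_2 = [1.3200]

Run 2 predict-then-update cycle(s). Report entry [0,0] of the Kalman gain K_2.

step 1: x^-=[-2.0379, 3.1700]  P^-=[1.0500 0.0730; 0.0730 0.7700]  H_jac=[-0.5408 0.8412]  S=[1.0055]  K=[-0.5036; 0.6049]  nu=[-1.2685]  x^+=[-1.3990, 2.4026]  P^+=[0.7950 0.3793; 0.3793 0.4021]
step 2: x^-=[-1.0867, 2.4026]  P^-=[1.1804 0.4206; 0.4206 0.4721]  H_jac=[-0.4121 0.9111]  S=[0.4965]  K=[-0.2078; 0.5172]  nu=[-1.3169]  x^+=[-0.8129, 1.7215]  P^+=[1.1589 0.4740; 0.4740 0.3393]

K[0,0] = -0.2078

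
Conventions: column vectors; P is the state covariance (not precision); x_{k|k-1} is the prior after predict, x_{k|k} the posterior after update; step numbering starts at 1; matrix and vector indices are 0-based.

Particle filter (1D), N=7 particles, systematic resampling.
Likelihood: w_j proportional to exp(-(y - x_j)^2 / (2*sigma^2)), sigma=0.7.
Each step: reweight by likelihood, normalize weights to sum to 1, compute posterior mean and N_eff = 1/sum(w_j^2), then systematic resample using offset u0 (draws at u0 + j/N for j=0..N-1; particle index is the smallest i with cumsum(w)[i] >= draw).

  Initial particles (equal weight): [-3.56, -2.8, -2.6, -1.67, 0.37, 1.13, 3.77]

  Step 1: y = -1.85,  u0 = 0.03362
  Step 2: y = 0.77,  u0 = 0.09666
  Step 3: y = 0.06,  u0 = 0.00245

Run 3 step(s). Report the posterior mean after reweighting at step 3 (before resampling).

post_mean = -1.6700

step 1: w=[0.0255, 0.2005, 0.2836, 0.4871, 0.0033, 0.0001, 0.0000]  mean=-2.2015  Neff=2.7890  idx=[1, 1, 2, 2, 3, 3, 3]
step 2: w=[0.0003, 0.0003, 0.0013, 0.0013, 0.3322, 0.3322, 0.3322]  mean=-1.6732  Neff=3.0200  idx=[4, 4, 5, 5, 6, 6, 6]
step 3: w=[0.1429, 0.1429, 0.1429, 0.1429, 0.1429, 0.1429, 0.1429]  mean=-1.6700  Neff=7.0000  idx=[0, 1, 2, 3, 4, 5, 6]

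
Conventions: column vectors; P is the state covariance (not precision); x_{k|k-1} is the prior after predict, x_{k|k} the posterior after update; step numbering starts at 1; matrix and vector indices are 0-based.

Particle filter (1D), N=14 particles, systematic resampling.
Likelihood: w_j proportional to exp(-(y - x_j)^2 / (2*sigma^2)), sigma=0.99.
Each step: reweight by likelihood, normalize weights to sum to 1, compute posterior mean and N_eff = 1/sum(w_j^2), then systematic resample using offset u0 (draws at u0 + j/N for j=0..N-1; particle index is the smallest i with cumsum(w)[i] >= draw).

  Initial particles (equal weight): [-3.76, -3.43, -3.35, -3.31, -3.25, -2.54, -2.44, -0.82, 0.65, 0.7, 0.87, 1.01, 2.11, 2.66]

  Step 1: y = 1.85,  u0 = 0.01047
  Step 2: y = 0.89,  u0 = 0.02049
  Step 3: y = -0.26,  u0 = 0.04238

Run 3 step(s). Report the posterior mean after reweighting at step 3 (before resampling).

post_mean = 0.8143

step 1: w=[0.0000, 0.0000, 0.0000, 0.0000, 0.0000, 0.0000, 0.0000, 0.0066, 0.1197, 0.1271, 0.1529, 0.1741, 0.2411, 0.1786]  mean=1.4537  Neff=5.7404  idx=[8, 8, 9, 9, 10, 10, 11, 11, 12, 12, 12, 12, 13, 13]
step 2: w=[0.0955, 0.0955, 0.0966, 0.0966, 0.0983, 0.0983, 0.0976, 0.0976, 0.0460, 0.0460, 0.0460, 0.0460, 0.0199, 0.0199]  mean=1.1220  Neff=11.8251  idx=[0, 0, 1, 2, 3, 3, 4, 5, 6, 6, 7, 8, 10, 11]
step 3: w=[0.1029, 0.1029, 0.1029, 0.0981, 0.0981, 0.0981, 0.0818, 0.0818, 0.0689, 0.0689, 0.0689, 0.0089, 0.0089, 0.0089]  mean=0.8143  Neff=11.3031  idx=[0, 1, 1, 2, 3, 3, 4, 5, 6, 7, 7, 8, 9, 10]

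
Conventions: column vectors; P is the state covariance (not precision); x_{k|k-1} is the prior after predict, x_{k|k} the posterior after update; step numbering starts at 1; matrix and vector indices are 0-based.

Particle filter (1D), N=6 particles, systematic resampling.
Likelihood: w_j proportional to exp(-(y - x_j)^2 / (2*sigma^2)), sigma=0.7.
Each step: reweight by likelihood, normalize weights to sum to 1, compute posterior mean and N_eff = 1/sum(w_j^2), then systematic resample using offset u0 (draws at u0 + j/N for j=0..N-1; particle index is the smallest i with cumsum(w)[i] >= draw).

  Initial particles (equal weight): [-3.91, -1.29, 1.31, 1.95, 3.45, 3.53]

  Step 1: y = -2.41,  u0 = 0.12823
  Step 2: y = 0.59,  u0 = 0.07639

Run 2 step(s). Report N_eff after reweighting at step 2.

step 1: w=[0.2658, 0.7342, 0.0000, 0.0000, 0.0000, 0.0000]  mean=-1.9865  Neff=1.6402  idx=[0, 1, 1, 1, 1, 1]
step 2: w=[0.0000, 0.2000, 0.2000, 0.2000, 0.2000, 0.2000]  mean=-1.2900  Neff=5.0000  idx=[1, 2, 3, 3, 4, 5]

N_eff = 5.0000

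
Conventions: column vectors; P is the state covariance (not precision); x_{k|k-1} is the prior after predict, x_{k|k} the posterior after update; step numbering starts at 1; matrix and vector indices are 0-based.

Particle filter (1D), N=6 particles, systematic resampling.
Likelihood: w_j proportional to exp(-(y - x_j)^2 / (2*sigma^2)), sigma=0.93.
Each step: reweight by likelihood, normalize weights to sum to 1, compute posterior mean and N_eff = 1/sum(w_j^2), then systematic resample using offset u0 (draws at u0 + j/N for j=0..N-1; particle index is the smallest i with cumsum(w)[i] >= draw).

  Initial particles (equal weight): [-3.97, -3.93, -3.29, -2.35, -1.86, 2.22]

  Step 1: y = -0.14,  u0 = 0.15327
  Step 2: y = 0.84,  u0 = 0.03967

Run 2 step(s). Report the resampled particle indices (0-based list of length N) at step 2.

step 1: w=[0.0007, 0.0009, 0.0114, 0.2092, 0.6370, 0.1408]  mean=-1.4077  Neff=2.1299  idx=[3, 4, 4, 4, 4, 5]
step 2: w=[0.0071, 0.0375, 0.0375, 0.0375, 0.0375, 0.8430]  mean=1.5762  Neff=1.3959  idx=[1, 5, 5, 5, 5, 5]

resampled_idx = [1, 5, 5, 5, 5, 5]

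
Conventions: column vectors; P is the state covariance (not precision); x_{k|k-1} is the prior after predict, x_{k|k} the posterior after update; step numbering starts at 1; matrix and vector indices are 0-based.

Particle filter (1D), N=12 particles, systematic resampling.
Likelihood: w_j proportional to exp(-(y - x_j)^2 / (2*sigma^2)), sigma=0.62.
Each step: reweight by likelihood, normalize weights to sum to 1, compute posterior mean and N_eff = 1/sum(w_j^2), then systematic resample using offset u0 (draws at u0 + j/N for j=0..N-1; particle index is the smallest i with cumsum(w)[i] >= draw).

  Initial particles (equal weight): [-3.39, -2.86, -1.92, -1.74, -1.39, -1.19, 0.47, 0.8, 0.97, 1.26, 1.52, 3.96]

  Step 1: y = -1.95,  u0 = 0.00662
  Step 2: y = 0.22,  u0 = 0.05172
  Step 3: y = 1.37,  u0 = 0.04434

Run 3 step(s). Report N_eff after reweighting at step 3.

N_eff = 7.4386

step 1: w=[0.0193, 0.0976, 0.2863, 0.2707, 0.1906, 0.1352, 0.0001, 0.0000, 0.0000, 0.0000, 0.0000, 0.0000]  mean=-1.7913  Neff=4.5498  idx=[0, 1, 2, 2, 2, 3, 3, 3, 3, 4, 4, 5]
step 2: w=[0.0000, 0.0000, 0.0145, 0.0145, 0.0145, 0.0378, 0.0378, 0.0378, 0.0378, 0.1920, 0.1920, 0.4213]  mean=-1.3817  Neff=3.8824  idx=[5, 7, 9, 9, 9, 10, 10, 11, 11, 11, 11, 11]
step 3: w=[0.0028, 0.0028, 0.0399, 0.0399, 0.0399, 0.0399, 0.0399, 0.1590, 0.1590, 0.1590, 0.1590, 0.1590]  mean=-1.2329  Neff=7.4386  idx=[2, 5, 7, 7, 8, 8, 9, 9, 10, 10, 11, 11]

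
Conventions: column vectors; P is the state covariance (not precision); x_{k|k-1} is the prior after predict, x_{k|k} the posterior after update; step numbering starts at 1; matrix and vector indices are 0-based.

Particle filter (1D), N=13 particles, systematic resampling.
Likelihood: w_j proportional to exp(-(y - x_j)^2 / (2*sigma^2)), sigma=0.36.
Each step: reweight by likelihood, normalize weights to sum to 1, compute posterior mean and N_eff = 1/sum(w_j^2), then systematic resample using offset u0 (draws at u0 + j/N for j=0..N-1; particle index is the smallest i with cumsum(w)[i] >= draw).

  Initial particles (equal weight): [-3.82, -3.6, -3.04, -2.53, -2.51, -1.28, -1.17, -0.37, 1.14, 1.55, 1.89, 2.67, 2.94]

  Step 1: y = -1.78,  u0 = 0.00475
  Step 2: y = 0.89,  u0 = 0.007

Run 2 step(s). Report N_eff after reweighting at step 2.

N_eff = 5.0459

step 1: w=[0.0000, 0.0000, 0.0025, 0.1321, 0.1481, 0.4412, 0.2755, 0.0005, 0.0000, 0.0000, 0.0000, 0.0000, 0.0000]  mean=-1.6010  Neff=3.2264  idx=[3, 3, 4, 4, 5, 5, 5, 5, 5, 5, 6, 6, 6]
step 2: w=[0.0000, 0.0000, 0.0000, 0.0000, 0.0416, 0.0416, 0.0416, 0.0416, 0.0416, 0.0416, 0.2502, 0.2502, 0.2502]  mean=-1.1974  Neff=5.0459  idx=[4, 6, 7, 9, 10, 10, 10, 11, 11, 11, 12, 12, 12]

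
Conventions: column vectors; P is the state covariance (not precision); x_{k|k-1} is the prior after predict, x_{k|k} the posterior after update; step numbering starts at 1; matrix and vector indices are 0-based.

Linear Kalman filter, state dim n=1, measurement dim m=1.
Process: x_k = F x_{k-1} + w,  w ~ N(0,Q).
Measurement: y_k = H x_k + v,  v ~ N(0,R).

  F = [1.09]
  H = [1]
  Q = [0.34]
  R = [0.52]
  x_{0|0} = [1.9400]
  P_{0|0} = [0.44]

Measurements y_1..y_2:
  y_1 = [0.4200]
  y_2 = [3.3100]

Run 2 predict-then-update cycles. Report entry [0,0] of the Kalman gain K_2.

K[0,0] = 0.5825

step 1: x^-=[2.1146]  P^-=[0.8628]  S=[1.3828]  K=[0.6239]  nu=[-1.6946]  x^+=[1.0573]  P^+=[0.3244]
step 2: x^-=[1.1524]  P^-=[0.7255]  S=[1.2455]  K=[0.5825]  nu=[2.1576]  x^+=[2.4092]  P^+=[0.3029]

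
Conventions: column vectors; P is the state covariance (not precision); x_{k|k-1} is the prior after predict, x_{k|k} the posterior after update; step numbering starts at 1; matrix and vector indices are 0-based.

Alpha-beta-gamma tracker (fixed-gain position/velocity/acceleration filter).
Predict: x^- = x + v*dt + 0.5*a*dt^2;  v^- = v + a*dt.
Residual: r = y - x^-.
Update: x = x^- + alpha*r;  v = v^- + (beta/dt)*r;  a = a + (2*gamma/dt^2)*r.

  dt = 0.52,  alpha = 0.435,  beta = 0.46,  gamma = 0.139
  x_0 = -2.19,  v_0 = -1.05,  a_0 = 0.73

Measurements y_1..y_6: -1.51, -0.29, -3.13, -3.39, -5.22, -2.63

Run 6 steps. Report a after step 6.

step 1: x_pred=-2.6373  r=1.1273  x^+=-2.1469  v^+=0.3268  a^+=1.8890
step 2: x_pred=-1.7216  r=1.4316  x^+=-1.0988  v^+=2.5755  a^+=3.3608
step 3: x_pred=0.6948  r=-3.8248  x^+=-0.9690  v^+=0.9396  a^+=-0.5715
step 4: x_pred=-0.5576  r=-2.8324  x^+=-1.7897  v^+=-1.8631  a^+=-3.4835
step 5: x_pred=-3.2295  r=-1.9905  x^+=-4.0954  v^+=-5.4353  a^+=-5.5299
step 6: x_pred=-7.6694  r=5.0394  x^+=-5.4772  v^+=-3.8530  a^+=-0.3489

a_post = -0.3489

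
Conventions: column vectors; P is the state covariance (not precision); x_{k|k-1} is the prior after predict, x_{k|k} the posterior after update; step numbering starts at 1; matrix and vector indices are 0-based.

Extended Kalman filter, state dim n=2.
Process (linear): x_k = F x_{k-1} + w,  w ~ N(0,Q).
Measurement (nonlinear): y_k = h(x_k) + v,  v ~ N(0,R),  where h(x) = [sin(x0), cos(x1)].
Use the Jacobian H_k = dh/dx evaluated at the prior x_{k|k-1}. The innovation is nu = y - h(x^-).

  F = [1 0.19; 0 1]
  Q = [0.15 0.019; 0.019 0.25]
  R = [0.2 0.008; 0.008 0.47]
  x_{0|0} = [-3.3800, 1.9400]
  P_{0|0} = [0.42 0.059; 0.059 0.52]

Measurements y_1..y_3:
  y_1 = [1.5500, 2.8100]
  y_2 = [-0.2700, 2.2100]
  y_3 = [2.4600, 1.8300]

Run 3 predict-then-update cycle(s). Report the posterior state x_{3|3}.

x_post = [-5.2161, -0.5966]

step 1: x^-=[-3.0114, 1.9400]  P^-=[0.6112 0.1768; 0.1768 0.7700]  H_jac=[-0.9915 0.0000; 0.0000 -0.9326]  S=[0.8009 0.1715; 0.1715 1.1397]  K=[-0.7499 -0.0318; -0.0868 -0.6170]  nu=[1.6798, 3.1709]  x^+=[-4.3720, -0.1622]  P^+=[0.1515 0.0225; 0.0225 0.3117]
step 2: x^-=[-4.4028, -0.1622]  P^-=[0.3213 0.1007; 0.1007 0.5617]  H_jac=[-0.3046 0.0000; 0.0000 0.1615]  S=[0.2298 0.0030; 0.0030 0.4847]  K=[-0.4264 0.0362; -0.1360 0.1881]  nu=[-1.2225, 1.2231]  x^+=[-3.8373, 0.2340]  P^+=[0.2790 0.0843; 0.0843 0.5405]
step 3: x^-=[-3.7928, 0.2340]  P^-=[0.4805 0.2060; 0.2060 0.7905]  H_jac=[-0.7954 0.0000; 0.0000 -0.2319]  S=[0.5040 0.0460; 0.0460 0.5125]  K=[-0.7560 -0.0254; -0.2949 -0.3312]  nu=[1.8539, 0.8573]  x^+=[-5.2161, -0.5966]  P^+=[0.1904 0.0775; 0.0775 0.6814]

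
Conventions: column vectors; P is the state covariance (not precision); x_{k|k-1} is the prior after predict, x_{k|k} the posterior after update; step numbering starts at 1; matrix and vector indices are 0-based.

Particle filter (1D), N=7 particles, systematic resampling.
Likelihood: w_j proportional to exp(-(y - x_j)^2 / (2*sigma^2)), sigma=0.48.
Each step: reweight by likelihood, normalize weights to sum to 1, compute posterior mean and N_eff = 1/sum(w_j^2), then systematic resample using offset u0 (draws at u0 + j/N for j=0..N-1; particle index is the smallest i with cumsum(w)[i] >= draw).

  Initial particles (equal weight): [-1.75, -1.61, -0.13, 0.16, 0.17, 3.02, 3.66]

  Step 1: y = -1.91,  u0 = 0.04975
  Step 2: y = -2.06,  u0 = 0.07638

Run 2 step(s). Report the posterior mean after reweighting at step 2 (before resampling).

step 1: w=[0.5345, 0.4648, 0.0006, 0.0001, 0.0000, 0.0000, 0.0000]  mean=-1.6838  Neff=1.9930  idx=[0, 0, 0, 0, 1, 1, 1]
step 2: w=[0.1567, 0.1567, 0.1567, 0.1567, 0.1244, 0.1244, 0.1244]  mean=-1.6978  Neff=6.9134  idx=[0, 1, 2, 3, 4, 5, 6]

post_mean = -1.6978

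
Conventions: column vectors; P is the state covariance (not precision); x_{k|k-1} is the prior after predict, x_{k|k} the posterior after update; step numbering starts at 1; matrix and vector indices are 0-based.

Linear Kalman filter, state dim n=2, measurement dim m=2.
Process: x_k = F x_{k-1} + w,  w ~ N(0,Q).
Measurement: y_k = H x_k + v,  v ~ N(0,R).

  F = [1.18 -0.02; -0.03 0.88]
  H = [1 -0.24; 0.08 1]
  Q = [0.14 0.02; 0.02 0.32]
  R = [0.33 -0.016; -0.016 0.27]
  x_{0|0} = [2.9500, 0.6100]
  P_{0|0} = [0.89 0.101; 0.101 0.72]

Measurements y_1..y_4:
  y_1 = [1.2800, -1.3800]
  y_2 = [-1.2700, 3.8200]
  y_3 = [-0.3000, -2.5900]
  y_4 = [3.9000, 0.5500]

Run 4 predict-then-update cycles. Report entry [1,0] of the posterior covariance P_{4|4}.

step 1: x^-=[3.4688, 0.4483]  P^-=[1.3748 0.0808; 0.0808 0.8730]  S=[1.7163 -0.0363; -0.0363 1.1648]  K=[0.7937 0.1885; -0.0591 0.7532]  nu=[-2.0812, -2.1058]  x^+=[1.4199, -1.0149]  P^+=[0.2630 0.0172; 0.0172 0.2029]
step 2: x^-=[1.6958, -0.9357]  P^-=[0.5055 0.0249; 0.0249 0.4765]  S=[0.8510 -0.0655; -0.0655 0.7537]  K=[0.5977 0.1387; -0.0566 0.6299]  nu=[-3.1904, 4.6201]  x^+=[0.4296, 2.1552]  P^+=[0.1979 0.0120; 0.0120 0.1700]
step 3: x^-=[0.4639, 1.8837]  P^-=[0.4151 0.0225; 0.0225 0.4512]  S=[0.7602 -0.0690; -0.0690 0.7275]  K=[0.5505 0.1288; -0.0568 0.6173]  nu=[-0.3118, -4.5108]  x^+=[-0.2888, -0.8833]  P^+=[0.1823 0.0114; 0.0114 0.1667]
step 4: x^-=[-0.3232, -0.7686]  P^-=[0.3934 0.0224; 0.0224 0.4486]  S=[0.7385 -0.0702; -0.0702 0.7247]  K=[0.5375 0.1264; -0.0569 0.6160]  nu=[4.0387, 1.3445]  x^+=[2.0175, -0.1701]  P^+=[0.1781 0.0113; 0.0113 0.1663]

P_post[1,0] = 0.0113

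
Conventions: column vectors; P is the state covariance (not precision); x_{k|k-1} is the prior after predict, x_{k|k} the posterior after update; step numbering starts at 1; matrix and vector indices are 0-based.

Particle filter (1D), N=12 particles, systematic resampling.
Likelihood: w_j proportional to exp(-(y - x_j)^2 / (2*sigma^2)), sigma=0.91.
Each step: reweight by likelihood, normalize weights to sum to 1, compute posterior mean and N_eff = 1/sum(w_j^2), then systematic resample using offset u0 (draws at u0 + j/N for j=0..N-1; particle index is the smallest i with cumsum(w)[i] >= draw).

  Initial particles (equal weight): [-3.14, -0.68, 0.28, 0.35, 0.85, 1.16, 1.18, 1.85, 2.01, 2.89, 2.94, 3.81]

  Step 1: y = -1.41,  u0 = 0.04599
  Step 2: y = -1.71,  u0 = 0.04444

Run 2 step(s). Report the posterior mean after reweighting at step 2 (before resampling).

step 1: w=[0.1257, 0.5552, 0.1365, 0.1180, 0.0351, 0.0142, 0.0133, 0.0013, 0.0007, 0.0000, 0.0000, 0.0000]  mean=-0.6270  Neff=2.7914  idx=[0, 1, 1, 1, 1, 1, 1, 1, 2, 2, 3, 4]
step 2: w=[0.0683, 0.1237, 0.1237, 0.1237, 0.1237, 0.1237, 0.1237, 0.1237, 0.0215, 0.0215, 0.0181, 0.0045]  mean=-0.7812  Neff=8.8415  idx=[0, 1, 2, 2, 3, 4, 4, 5, 6, 6, 7, 9]

post_mean = -0.7812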